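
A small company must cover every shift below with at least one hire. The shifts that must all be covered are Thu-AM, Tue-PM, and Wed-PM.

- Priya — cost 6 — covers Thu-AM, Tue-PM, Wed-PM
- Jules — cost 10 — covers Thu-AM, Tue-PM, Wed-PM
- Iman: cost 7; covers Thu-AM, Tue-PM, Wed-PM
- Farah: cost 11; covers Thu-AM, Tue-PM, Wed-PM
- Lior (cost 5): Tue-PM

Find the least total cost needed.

6

Priya alone covers Thu-AM, Tue-PM, Wed-PM — every shift.
Total cost: 6.
No cover costs less than 6.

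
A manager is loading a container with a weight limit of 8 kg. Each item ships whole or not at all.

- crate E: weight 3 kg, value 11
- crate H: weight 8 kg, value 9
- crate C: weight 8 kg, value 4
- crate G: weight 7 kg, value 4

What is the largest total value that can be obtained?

Take crate E: weight 3 ≤ 8, value 11.
No other feasible combination does better.

11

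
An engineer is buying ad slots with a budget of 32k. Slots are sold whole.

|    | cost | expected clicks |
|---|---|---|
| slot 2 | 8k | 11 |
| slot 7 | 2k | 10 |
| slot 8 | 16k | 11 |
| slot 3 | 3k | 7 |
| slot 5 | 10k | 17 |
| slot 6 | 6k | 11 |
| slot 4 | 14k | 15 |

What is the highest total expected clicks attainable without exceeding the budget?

Allowing fractional choices, the relaxed optimum would be about 59.2, but ad slots are indivisible.
slot 2 + slot 7 + slot 3 + slot 5 + slot 6: cost 8 + 2 + 3 + 10 + 6 = 29 ≤ 32, expected clicks 11 + 10 + 7 + 17 + 11 = 56.
slot 2 + slot 7 + slot 5 + slot 6: cost 8 + 2 + 10 + 6 = 26 ≤ 32, expected clicks 11 + 10 + 17 + 11 = 49.
slot 7 + slot 5 + slot 6 + slot 4: cost 2 + 10 + 6 + 14 = 32 ≤ 32, expected clicks 10 + 17 + 11 + 15 = 53.
Best is slot 2, slot 7, slot 3, slot 5, and slot 6 with total expected clicks 56.

56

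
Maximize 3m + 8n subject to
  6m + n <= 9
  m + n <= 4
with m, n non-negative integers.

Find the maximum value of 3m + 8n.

32

(m,n)=(0,4): 6·0+1·4=4≤9, 1·0+1·4=4≤4, objective 32.
(m,n)=(1,3): 6·1+1·3=9≤9, 1·1+1·3=4≤4, objective 27.
(m,n)=(0,3): 6·0+1·3=3≤9, 1·0+1·3=3≤4, objective 24.
Maximum is 32 at (m,n)=(0,4).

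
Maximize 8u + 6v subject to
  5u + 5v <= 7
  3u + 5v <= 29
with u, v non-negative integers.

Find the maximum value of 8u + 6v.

The continuous relaxation peaks at (1.4, 0) with value 11.20; rounding to a feasible lattice point costs some objective.
(u,v)=(1,0): 5·1+5·0=5≤7, 3·1+5·0=3≤29, objective 8.
(u,v)=(0,1): 5·0+5·1=5≤7, 3·0+5·1=5≤29, objective 6.
(u,v)=(0,0): 5·0+5·0=0≤7, 3·0+5·0=0≤29, objective 0.
The best lattice point is (1,0), giving 8.

8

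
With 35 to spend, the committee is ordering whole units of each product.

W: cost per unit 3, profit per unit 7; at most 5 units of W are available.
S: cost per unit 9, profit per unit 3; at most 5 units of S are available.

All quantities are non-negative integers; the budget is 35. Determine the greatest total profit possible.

41

5×W and 2×S: cost 33 ≤ 35, profit 5·7 + 2·3 = 41.
5×W and 1×S: cost 24 ≤ 35, profit 5·7 + 1·3 = 38.
Best is 41.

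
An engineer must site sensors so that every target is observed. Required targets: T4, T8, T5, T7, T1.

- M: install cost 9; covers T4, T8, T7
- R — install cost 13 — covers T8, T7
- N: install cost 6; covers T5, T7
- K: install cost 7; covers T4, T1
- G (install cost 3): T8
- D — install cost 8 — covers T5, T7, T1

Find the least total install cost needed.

The greedy cost-per-new-target heuristic would pick D, G, and K for 18, but a cheaper cover exists.
Choose N, K, and G: together they cover T4, T8, T5, T7, T1 — every target.
Total install cost: 6 + 7 + 3 = 16.
No cover costs less than 16.

16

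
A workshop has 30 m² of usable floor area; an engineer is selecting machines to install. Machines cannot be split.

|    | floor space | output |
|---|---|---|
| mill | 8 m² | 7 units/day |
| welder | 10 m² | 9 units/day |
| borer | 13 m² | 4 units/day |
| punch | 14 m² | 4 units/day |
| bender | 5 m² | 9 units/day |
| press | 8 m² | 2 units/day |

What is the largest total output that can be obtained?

25

Take mill, welder, and bender: floor space 8 + 10 + 5 = 23 ≤ 30, output 7 + 9 + 9 = 25.
No other feasible combination does better.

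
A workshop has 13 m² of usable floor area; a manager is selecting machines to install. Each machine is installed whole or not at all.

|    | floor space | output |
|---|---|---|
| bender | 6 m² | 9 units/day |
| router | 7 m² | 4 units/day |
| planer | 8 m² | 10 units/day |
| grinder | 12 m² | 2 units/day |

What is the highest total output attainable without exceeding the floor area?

Take bender and router: floor space 6 + 7 = 13 ≤ 13, output 9 + 4 = 13.
No other feasible combination does better.

13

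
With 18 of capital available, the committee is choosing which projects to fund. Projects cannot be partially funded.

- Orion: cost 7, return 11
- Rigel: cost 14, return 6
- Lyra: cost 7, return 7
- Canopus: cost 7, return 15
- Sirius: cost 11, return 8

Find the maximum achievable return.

Allowing fractional choices, the relaxed optimum would be about 30.0, but projects are indivisible.
Orion + Canopus: cost 7 + 7 = 14 ≤ 18, return 11 + 15 = 26.
Canopus + Sirius: cost 7 + 11 = 18 ≤ 18, return 15 + 8 = 23.
Best is Orion and Canopus with total return 26.

26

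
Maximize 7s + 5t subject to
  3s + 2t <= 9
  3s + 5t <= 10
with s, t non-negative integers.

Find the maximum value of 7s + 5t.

(s,t)=(3,0): 3·3+2·0=9≤9, 3·3+5·0=9≤10, objective 21.
(s,t)=(2,0): 3·2+2·0=6≤9, 3·2+5·0=6≤10, objective 14.
Maximum is 21 at (s,t)=(3,0).

21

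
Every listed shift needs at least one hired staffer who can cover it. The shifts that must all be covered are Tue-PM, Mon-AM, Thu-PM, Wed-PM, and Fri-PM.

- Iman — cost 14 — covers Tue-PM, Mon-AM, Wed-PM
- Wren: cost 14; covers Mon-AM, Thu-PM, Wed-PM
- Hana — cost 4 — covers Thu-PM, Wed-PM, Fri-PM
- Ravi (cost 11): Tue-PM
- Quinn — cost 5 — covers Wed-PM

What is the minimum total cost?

18

Choose Iman and Hana: together they cover Tue-PM, Mon-AM, Thu-PM, Wed-PM, Fri-PM — every shift.
Total cost: 14 + 4 = 18.
No cover costs less than 18.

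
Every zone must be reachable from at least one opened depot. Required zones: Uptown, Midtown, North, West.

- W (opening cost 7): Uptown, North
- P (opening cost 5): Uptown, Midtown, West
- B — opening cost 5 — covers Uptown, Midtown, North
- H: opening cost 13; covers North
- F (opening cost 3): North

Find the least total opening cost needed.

8

Choose P and F: together they cover Uptown, Midtown, North, West — every zone.
Total opening cost: 5 + 3 = 8.
No cover costs less than 8.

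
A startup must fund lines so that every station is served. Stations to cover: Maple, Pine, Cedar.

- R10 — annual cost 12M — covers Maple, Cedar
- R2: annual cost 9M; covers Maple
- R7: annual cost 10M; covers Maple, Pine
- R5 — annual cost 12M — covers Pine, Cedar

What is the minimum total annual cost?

Choose R2 and R5: together they cover Maple, Pine, Cedar — every station.
Total annual cost: 9 + 12 = 21.

21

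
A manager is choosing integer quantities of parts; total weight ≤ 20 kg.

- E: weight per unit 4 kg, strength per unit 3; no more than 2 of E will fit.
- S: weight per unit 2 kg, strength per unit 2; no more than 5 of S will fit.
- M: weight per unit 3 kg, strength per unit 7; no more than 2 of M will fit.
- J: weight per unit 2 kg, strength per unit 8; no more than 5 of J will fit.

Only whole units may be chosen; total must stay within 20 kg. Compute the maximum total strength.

58

1×E, 2×M, and 5×J: weight 20 ≤ 20, strength 1·3 + 2·7 + 5·8 = 57.
2×S, 2×M, and 5×J: weight 20 ≤ 20, strength 2·2 + 2·7 + 5·8 = 58.
Best is 58.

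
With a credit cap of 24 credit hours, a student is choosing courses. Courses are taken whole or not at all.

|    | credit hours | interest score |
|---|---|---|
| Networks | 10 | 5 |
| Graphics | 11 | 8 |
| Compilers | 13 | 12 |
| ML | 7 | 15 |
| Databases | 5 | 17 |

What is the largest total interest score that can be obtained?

40

This is an integer program with binary decision variables.
Allowing fractional choices, the relaxed optimum would be about 43.1, but courses are indivisible.
Graphics + ML + Databases: credit hours 11 + 7 + 5 = 23 ≤ 24, interest score 8 + 15 + 17 = 40.
Networks + ML + Databases: credit hours 10 + 7 + 5 = 22 ≤ 24, interest score 5 + 15 + 17 = 37.
Best is Graphics, ML, and Databases with total interest score 40.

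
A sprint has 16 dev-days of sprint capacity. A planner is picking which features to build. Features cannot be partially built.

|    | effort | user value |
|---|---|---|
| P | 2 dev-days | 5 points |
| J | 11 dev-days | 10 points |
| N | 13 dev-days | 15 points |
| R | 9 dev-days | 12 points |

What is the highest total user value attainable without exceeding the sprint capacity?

20

Treat it as a binary knapsack problem.
P + J: effort 2 + 11 = 13 ≤ 16, user value 5 + 10 = 15.
P + R: effort 2 + 9 = 11 ≤ 16, user value 5 + 12 = 17.
P + N: effort 2 + 13 = 15 ≤ 16, user value 5 + 15 = 20.
Best is P and N with total user value 20.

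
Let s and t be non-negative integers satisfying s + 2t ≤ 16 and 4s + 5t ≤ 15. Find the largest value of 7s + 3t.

21

The continuous relaxation peaks at (3.75, 0) with value 26.25; rounding to a feasible lattice point costs some objective.
(s,t)=(3,0): 1·3+2·0=3≤16, 4·3+5·0=12≤15, objective 21.
(s,t)=(2,1): 1·2+2·1=4≤16, 4·2+5·1=13≤15, objective 17.
(s,t)=(2,0): 1·2+2·0=2≤16, 4·2+5·0=8≤15, objective 14.
Maximum is 21 at (s,t)=(3,0).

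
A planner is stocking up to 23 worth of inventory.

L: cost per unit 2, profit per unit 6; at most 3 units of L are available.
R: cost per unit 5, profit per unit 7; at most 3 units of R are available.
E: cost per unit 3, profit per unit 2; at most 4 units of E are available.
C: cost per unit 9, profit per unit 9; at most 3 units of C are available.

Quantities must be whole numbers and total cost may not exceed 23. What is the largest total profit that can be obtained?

39

This is a bounded integer knapsack.
3×L and 3×R: cost 21 ≤ 23, profit 3·6 + 3·7 = 39.
3×L, 1×R, 1×E, and 1×C: cost 23 ≤ 23, profit 3·6 + 1·7 + 1·2 + 1·9 = 36.
Best is 39.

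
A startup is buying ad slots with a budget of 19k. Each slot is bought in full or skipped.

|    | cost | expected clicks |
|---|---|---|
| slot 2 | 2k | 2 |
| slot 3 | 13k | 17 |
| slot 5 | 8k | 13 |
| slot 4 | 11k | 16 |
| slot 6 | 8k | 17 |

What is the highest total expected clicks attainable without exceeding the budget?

33

Allowing fractional choices, the relaxed optimum would be about 34.4, but ad slots are indivisible.
slot 5 + slot 6: cost 8 + 8 = 16 ≤ 19, expected clicks 13 + 17 = 30.
slot 2 + slot 5 + slot 6: cost 2 + 8 + 8 = 18 ≤ 19, expected clicks 2 + 13 + 17 = 32.
slot 4 + slot 6: cost 11 + 8 = 19 ≤ 19, expected clicks 16 + 17 = 33.
Best is slot 4 and slot 6 with total expected clicks 33.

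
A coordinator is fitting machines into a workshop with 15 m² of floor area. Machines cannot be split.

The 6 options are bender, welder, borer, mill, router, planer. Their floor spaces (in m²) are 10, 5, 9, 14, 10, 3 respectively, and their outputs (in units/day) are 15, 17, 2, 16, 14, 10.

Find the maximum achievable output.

This is a 0-1 knapsack instance.
welder + router: floor space 5 + 10 = 15 ≤ 15, output 17 + 14 = 31.
welder + planer: floor space 5 + 3 = 8 ≤ 15, output 17 + 10 = 27.
bender + welder: floor space 10 + 5 = 15 ≤ 15, output 15 + 17 = 32.
Best is bender and welder with total output 32.

32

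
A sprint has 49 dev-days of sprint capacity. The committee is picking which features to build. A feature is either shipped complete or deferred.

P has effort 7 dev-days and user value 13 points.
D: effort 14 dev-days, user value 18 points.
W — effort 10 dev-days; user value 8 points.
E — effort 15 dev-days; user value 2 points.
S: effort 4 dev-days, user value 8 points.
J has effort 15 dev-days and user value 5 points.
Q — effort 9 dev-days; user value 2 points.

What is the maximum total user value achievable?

Take P, D, W, S, and Q: effort 7 + 14 + 10 + 4 + 9 = 44 ≤ 49, user value 13 + 18 + 8 + 8 + 2 = 49.
No other feasible combination does better.

49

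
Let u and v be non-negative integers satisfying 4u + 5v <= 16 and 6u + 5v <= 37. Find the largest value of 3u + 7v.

21

Relaxing integrality, the LP optimum is 22.40 at (u,v) = (0, 3.2), which is not an integer point.
(u,v)=(0,3): 4·0+5·3=15≤16, 6·0+5·3=15≤37, objective 21.
(u,v)=(1,2): 4·1+5·2=14≤16, 6·1+5·2=16≤37, objective 17.
(u,v)=(0,2): 4·0+5·2=10≤16, 6·0+5·2=10≤37, objective 14.
Maximum is 21 at (u,v)=(0,3).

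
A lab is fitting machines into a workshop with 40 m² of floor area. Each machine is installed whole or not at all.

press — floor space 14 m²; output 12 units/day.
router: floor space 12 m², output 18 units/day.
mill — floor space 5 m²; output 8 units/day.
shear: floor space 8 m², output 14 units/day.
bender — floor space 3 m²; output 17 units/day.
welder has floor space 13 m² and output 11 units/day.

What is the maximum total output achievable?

61

Take press, router, shear, and bender: floor space 14 + 12 + 8 + 3 = 37 ≤ 40, output 12 + 18 + 14 + 17 = 61.
No other feasible combination does better.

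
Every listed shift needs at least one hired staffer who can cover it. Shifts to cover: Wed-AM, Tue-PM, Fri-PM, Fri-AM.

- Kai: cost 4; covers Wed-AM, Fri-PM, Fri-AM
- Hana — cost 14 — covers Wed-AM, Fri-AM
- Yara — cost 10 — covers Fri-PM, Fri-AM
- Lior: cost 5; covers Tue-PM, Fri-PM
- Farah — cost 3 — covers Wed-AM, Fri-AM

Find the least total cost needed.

8

The greedy cost-per-new-shift heuristic would pick Kai and Lior for 9, but a cheaper cover exists.
Choose Lior and Farah: together they cover Wed-AM, Tue-PM, Fri-PM, Fri-AM — every shift.
Total cost: 5 + 3 = 8.
No cover costs less than 8.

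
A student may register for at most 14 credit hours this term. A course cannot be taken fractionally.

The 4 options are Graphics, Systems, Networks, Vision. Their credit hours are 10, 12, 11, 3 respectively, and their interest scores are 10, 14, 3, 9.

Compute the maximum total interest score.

19

Take Graphics and Vision: credit hours 10 + 3 = 13 ≤ 14, interest score 10 + 9 = 19.
No other feasible combination does better.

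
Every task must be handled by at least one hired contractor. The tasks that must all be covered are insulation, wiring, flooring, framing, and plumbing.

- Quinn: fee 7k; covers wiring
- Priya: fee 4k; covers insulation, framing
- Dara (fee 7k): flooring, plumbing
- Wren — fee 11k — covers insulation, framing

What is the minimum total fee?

This is a weighted set-cover instance.
Choose Quinn, Priya, and Dara: together they cover insulation, wiring, flooring, framing, plumbing — every task.
Total fee: 7 + 4 + 7 = 18.
No cover costs less than 18.

18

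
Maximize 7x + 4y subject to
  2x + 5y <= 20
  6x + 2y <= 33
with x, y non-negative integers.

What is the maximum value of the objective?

39

(x,y)=(5,1) is feasible, giving 39.
(x,y)=(4,2) is feasible, giving 36.
(x,y)=(5,0) is feasible, giving 35.
(x,y)=(4,1) is feasible, giving 32.
The best lattice point is (5,1), giving 39.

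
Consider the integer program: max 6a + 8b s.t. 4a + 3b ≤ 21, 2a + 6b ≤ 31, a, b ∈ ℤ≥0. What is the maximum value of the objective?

(a,b)=(2,4) is feasible, giving 44.
(a,b)=(3,3) is feasible, giving 42.
(a,b)=(0,5) is feasible, giving 40.
Maximum is 44 at (a,b)=(2,4).

44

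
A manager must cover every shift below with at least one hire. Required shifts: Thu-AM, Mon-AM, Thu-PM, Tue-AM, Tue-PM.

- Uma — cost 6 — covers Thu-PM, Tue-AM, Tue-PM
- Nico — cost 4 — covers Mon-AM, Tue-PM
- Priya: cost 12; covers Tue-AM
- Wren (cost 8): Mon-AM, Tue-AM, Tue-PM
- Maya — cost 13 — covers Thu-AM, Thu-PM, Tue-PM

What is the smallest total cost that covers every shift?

21

The greedy cost-per-new-shift heuristic would pick Uma, Nico, and Maya for 23, but a cheaper cover exists.
Choose Wren and Maya: together they cover Thu-AM, Mon-AM, Thu-PM, Tue-AM, Tue-PM — every shift.
Total cost: 8 + 13 = 21.
No cover costs less than 21.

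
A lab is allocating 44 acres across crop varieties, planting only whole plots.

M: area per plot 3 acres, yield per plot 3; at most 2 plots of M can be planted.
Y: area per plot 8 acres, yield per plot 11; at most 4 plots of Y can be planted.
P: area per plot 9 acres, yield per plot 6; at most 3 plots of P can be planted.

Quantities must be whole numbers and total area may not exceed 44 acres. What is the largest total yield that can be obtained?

53

Y has the best ratio (11/8); taking only Y gives at most 4×11 = 44 (stopped by the supply cap of 4).
Mixing does better — 1×M, 4×Y, and 1×P: area 44 ≤ 44, yield 1·3 + 4·11 + 1·6 = 53.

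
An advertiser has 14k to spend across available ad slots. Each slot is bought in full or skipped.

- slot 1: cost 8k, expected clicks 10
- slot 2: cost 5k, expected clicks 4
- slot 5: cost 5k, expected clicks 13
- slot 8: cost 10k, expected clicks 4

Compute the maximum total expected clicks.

23

Take slot 1 and slot 5: cost 8 + 5 = 13 ≤ 14, expected clicks 10 + 13 = 23.
No other feasible combination does better.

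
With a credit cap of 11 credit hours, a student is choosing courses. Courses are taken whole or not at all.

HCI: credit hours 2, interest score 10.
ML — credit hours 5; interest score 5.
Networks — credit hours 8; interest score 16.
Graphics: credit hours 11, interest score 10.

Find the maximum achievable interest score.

Networks: credit hours 8 ≤ 11, interest score 16.
HCI + ML: credit hours 2 + 5 = 7 ≤ 11, interest score 10 + 5 = 15.
HCI + Networks: credit hours 2 + 8 = 10 ≤ 11, interest score 10 + 16 = 26.
Best is HCI and Networks with total interest score 26.

26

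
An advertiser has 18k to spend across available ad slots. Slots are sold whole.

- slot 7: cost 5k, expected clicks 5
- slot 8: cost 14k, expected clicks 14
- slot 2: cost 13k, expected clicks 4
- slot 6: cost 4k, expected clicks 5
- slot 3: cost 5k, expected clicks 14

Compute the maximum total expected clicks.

Take slot 7, slot 6, and slot 3: cost 5 + 4 + 5 = 14 ≤ 18, expected clicks 5 + 5 + 14 = 24.
No other feasible combination does better.

24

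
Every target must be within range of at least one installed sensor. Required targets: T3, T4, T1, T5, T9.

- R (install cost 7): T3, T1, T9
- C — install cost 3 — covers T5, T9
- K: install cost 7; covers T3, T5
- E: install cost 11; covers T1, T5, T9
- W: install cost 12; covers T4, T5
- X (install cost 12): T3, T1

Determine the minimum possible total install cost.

19

The greedy cost-per-new-target heuristic would pick C, R, and W for 22, but a cheaper cover exists.
Choose R and W: together they cover T3, T4, T1, T5, T9 — every target.
Total install cost: 7 + 12 = 19.
No cover costs less than 19.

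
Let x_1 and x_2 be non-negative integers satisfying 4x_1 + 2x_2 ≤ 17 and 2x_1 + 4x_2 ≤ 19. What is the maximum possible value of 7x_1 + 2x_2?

(x_1,x_2)=(4,0): 4·4+2·0=16≤17, 2·4+4·0=8≤19, objective 28.
(x_1,x_2)=(3,1): 4·3+2·1=14≤17, 2·3+4·1=10≤19, objective 23.
(x_1,x_2)=(3,0): 4·3+2·0=12≤17, 2·3+4·0=6≤19, objective 21.
The best lattice point is (4,0), giving 28.

28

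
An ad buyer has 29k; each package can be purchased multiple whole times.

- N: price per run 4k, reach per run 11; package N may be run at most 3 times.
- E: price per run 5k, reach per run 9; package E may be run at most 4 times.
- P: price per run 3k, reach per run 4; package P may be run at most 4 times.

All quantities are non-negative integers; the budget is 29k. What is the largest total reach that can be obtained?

Take 3×N and 3×E: price 27 ≤ 29, reach 3·11 + 3·9 = 60.
N has the best ratio (11/4) and is taken to its limit of 3; remaining capacity is filled optimally with the others.

60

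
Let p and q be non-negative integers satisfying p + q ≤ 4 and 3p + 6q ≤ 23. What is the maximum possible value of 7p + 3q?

28

(p,q)=(4,0) is feasible, giving 28.
(p,q)=(3,1) is feasible, giving 24.
The best lattice point is (4,0), giving 28.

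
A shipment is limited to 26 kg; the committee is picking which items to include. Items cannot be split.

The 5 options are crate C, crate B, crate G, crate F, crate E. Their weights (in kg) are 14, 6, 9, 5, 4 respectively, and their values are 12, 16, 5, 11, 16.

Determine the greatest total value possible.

48

This is a 0-1 knapsack instance.
Allowing fractional choices, the relaxed optimum would be about 52.4, but items are indivisible.
crate C + crate B + crate E: weight 14 + 6 + 4 = 24 ≤ 26, value 12 + 16 + 16 = 44.
crate B + crate F + crate E: weight 6 + 5 + 4 = 15 ≤ 26, value 16 + 11 + 16 = 43.
crate B + crate G + crate F + crate E: weight 6 + 9 + 5 + 4 = 24 ≤ 26, value 16 + 5 + 11 + 16 = 48.
Best is crate B, crate G, crate F, and crate E with total value 48.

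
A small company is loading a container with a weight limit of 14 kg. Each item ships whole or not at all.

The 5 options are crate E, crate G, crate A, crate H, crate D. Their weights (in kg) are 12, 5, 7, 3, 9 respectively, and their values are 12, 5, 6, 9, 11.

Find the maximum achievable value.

Allowing fractional choices, the relaxed optimum would be about 22.0, but items are indivisible.
crate G + crate D: weight 5 + 9 = 14 ≤ 14, value 5 + 11 = 16.
crate H + crate D: weight 3 + 9 = 12 ≤ 14, value 9 + 11 = 20.
crate A + crate H: weight 7 + 3 = 10 ≤ 14, value 6 + 9 = 15.
Best is crate H and crate D with total value 20.

20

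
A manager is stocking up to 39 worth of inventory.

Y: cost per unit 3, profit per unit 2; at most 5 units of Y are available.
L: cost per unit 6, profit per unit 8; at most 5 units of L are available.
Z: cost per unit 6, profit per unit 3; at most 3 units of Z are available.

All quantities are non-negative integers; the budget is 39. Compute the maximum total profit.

46

This is a bounded integer knapsack.
Take 3×Y and 5×L: cost 39 ≤ 39, profit 3·2 + 5·8 = 46.
L has the best ratio (8/6) and is taken to its limit of 5; remaining capacity is filled optimally with the others.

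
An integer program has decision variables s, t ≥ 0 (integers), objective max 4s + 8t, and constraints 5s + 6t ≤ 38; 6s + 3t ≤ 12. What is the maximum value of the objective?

32

(s,t)=(0,4) is feasible, giving 32.
(s,t)=(0,3) is feasible, giving 24.
The best lattice point is (0,4), giving 32.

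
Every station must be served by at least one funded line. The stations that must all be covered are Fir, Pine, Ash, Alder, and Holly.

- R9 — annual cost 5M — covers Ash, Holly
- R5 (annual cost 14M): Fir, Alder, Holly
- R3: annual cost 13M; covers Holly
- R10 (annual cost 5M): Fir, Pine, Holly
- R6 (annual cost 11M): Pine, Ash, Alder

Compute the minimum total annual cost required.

16

This is a weighted set-cover instance.
The greedy cost-per-new-station heuristic would pick R10, R9, and R6 for 21, but a cheaper cover exists.
Choose R10 and R6: together they cover Fir, Pine, Ash, Alder, Holly — every station.
Total annual cost: 5 + 11 = 16.
No cover costs less than 16.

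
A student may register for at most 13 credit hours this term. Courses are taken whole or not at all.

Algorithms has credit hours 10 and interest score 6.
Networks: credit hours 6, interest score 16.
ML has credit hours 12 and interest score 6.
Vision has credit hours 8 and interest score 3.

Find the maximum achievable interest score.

ML: credit hours 12 ≤ 13, interest score 6.
Algorithms: credit hours 10 ≤ 13, interest score 6.
Networks: credit hours 6 ≤ 13, interest score 16.
Best is Networks with total interest score 16.

16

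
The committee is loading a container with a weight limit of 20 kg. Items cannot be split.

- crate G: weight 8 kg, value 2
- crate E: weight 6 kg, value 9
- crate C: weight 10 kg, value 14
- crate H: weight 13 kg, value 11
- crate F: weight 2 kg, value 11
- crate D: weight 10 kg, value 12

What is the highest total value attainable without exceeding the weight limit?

Allowing fractional choices, the relaxed optimum would be about 36.4, but items are indivisible.
crate E + crate F + crate D: weight 6 + 2 + 10 = 18 ≤ 20, value 9 + 11 + 12 = 32.
crate E + crate C + crate F: weight 6 + 10 + 2 = 18 ≤ 20, value 9 + 14 + 11 = 34.
Best is crate E, crate C, and crate F with total value 34.

34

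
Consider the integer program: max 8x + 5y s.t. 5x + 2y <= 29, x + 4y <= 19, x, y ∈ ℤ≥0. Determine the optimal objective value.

Relaxing integrality, the LP optimum is 53.00 at (x,y) = (4.33, 3.67), which is not an integer point.
(x,y)=(5,2): 5·5+2·2=29≤29, 1·5+4·2=13≤19, objective 50.
(x,y)=(4,3): 5·4+2·3=26≤29, 1·4+4·3=16≤19, objective 47.
(x,y)=(5,1): 5·5+2·1=27≤29, 1·5+4·1=9≤19, objective 45.
Maximum is 50 at (x,y)=(5,2).

50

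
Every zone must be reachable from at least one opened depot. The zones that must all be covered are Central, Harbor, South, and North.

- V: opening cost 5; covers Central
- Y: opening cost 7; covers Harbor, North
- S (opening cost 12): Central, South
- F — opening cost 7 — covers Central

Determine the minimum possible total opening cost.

19

The greedy cost-per-new-zone heuristic would pick Y, V, and S for 24, but a cheaper cover exists.
Choose Y and S: together they cover Central, Harbor, South, North — every zone.
Total opening cost: 7 + 12 = 19.
No cover costs less than 19.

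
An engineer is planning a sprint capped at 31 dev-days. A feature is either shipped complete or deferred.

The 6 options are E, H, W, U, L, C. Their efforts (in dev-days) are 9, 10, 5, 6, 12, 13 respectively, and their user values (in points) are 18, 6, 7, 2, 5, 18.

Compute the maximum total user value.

E + C: effort 9 + 13 = 22 ≤ 31, user value 18 + 18 = 36.
E + U + C: effort 9 + 6 + 13 = 28 ≤ 31, user value 18 + 2 + 18 = 38.
E + W + C: effort 9 + 5 + 13 = 27 ≤ 31, user value 18 + 7 + 18 = 43.
Best is E, W, and C with total user value 43.

43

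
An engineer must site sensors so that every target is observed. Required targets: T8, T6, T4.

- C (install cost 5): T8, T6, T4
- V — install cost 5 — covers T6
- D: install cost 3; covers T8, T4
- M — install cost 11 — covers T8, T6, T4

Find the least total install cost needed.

The greedy cost-per-new-target heuristic would pick D and C for 8, but a cheaper cover exists.
C alone covers T8, T6, T4 — every target.
Total install cost: 5.
No cover costs less than 5.

5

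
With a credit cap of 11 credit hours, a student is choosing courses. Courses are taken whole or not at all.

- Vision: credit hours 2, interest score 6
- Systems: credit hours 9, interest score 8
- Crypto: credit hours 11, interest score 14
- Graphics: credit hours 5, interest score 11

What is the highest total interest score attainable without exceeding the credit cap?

This is a 0-1 knapsack instance.
Allowing fractional choices, the relaxed optimum would be about 22.1, but courses are indivisible.
Vision + Systems: credit hours 2 + 9 = 11 ≤ 11, interest score 6 + 8 = 14.
Vision + Graphics: credit hours 2 + 5 = 7 ≤ 11, interest score 6 + 11 = 17.
Best is Vision and Graphics with total interest score 17.

17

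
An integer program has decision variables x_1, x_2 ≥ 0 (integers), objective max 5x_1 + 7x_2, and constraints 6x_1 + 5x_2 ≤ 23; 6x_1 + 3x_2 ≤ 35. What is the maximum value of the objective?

28

Relaxing integrality, the LP optimum is 32.20 at (x_1,x_2) = (0, 4.6), which is not an integer point.
(x_1,x_2)=(0,4): 6·0+5·4=20≤23, 6·0+3·4=12≤35, objective 28.
(x_1,x_2)=(1,3): 6·1+5·3=21≤23, 6·1+3·3=15≤35, objective 26.
(x_1,x_2)=(0,3): 6·0+5·3=15≤23, 6·0+3·3=9≤35, objective 21.
Maximum is 28 at (x_1,x_2)=(0,4).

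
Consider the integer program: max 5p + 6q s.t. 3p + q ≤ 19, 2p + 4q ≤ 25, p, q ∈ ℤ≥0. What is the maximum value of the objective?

44

Relaxing integrality, the LP optimum is 47.70 at (p,q) = (5.1, 3.7), which is not an integer point.
(p,q)=(4,4): 3·4+1·4=16≤19, 2·4+4·4=24≤25, objective 44.
(p,q)=(5,3): 3·5+1·3=18≤19, 2·5+4·3=22≤25, objective 43.
(p,q)=(3,4): 3·3+1·4=13≤19, 2·3+4·4=22≤25, objective 39.
No feasible integer point exceeds 44.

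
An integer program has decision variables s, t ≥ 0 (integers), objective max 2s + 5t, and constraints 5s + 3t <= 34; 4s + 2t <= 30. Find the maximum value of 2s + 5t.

55

The continuous relaxation peaks at (0, 11.3) with value 56.67; rounding to a feasible lattice point costs some objective.
(s,t)=(0,11): 5·0+3·11=33≤34, 4·0+2·11=22≤30, objective 55.
(s,t)=(0,10): 5·0+3·10=30≤34, 4·0+2·10=20≤30, objective 50.
Maximum is 55 at (s,t)=(0,11).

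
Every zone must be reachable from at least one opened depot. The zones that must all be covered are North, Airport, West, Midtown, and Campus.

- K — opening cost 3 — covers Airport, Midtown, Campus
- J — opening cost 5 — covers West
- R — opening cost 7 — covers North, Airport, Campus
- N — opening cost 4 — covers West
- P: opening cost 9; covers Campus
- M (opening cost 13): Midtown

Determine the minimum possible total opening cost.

14

Choose K, R, and N: together they cover North, Airport, West, Midtown, Campus — every zone.
Total opening cost: 3 + 7 + 4 = 14.
No cover costs less than 14.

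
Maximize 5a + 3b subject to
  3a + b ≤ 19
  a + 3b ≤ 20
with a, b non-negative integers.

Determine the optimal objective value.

37

(a,b)=(5,4): 3·5+1·4=19≤19, 1·5+3·4=17≤20, objective 37.
(a,b)=(4,5): 3·4+1·5=17≤19, 1·4+3·5=19≤20, objective 35.
(a,b)=(5,3): 3·5+1·3=18≤19, 1·5+3·3=14≤20, objective 34.
Maximum is 37 at (a,b)=(5,4).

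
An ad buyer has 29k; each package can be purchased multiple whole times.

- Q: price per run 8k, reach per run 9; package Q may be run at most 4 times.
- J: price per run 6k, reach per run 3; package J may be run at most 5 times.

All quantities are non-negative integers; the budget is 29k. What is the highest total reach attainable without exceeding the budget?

This is a bounded integer knapsack.
Q has the best ratio (9/8); taking only Q gives at most 3×9 = 27 (stopped by the price limit).
Optimal: 3×Q: price 24 ≤ 29, reach 3·9 = 27.

27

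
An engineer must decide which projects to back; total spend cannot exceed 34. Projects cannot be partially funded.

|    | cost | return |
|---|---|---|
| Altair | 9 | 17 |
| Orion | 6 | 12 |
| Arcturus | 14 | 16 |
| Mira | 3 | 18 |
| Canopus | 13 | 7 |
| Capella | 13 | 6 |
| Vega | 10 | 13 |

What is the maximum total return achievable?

Take Altair, Orion, Arcturus, and Mira: cost 9 + 6 + 14 + 3 = 32 ≤ 34, return 17 + 12 + 16 + 18 = 63.
No other feasible combination does better.

63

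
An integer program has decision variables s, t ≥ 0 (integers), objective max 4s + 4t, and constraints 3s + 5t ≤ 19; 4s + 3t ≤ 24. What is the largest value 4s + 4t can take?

The continuous relaxation peaks at (5.73, 0.364) with value 24.36; rounding to a feasible lattice point costs some objective.
(s,t)=(6,0): 3·6+5·0=18≤19, 4·6+3·0=24≤24, objective 24.
(s,t)=(5,0): 3·5+5·0=15≤19, 4·5+3·0=20≤24, objective 20.
Maximum is 24 at (s,t)=(6,0).

24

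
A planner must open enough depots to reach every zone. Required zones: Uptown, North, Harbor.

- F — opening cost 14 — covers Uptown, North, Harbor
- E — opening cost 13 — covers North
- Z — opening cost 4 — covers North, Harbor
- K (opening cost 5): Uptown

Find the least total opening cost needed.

9

Choose Z and K: together they cover Uptown, North, Harbor — every zone.
Total opening cost: 4 + 5 = 9.
No cover costs less than 9.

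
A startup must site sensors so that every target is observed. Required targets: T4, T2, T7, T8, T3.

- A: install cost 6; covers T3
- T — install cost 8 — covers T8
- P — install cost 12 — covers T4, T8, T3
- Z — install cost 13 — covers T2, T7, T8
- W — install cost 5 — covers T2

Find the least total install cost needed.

The greedy cost-per-new-target heuristic would pick P, W, and Z for 30, but a cheaper cover exists.
Choose P and Z: together they cover T4, T2, T7, T8, T3 — every target.
Total install cost: 12 + 13 = 25.
No cover costs less than 25.

25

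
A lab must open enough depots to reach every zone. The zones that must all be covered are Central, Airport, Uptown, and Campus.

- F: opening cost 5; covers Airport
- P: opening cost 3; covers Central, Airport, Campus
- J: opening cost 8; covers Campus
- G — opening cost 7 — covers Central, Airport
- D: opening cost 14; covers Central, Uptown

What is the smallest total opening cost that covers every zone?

Choose P and D: together they cover Central, Airport, Uptown, Campus — every zone.
Total opening cost: 3 + 14 = 17.
No cover costs less than 17.

17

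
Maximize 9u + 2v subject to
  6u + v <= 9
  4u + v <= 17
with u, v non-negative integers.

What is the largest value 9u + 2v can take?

18

(u,v)=(0,9): 6·0+1·9=9≤9, 4·0+1·9=9≤17, objective 18.
(u,v)=(0,8): 6·0+1·8=8≤9, 4·0+1·8=8≤17, objective 16.
No feasible integer point exceeds 18.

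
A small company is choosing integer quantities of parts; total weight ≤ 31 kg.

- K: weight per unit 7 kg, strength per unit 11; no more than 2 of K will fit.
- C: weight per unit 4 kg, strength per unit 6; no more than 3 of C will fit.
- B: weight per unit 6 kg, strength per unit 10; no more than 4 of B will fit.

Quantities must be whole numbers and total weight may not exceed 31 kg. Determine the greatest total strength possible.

51

1×K and 4×B: weight 31 ≤ 31, strength 1·11 + 4·10 = 51.
1×K, 3×C, and 2×B: weight 31 ≤ 31, strength 1·11 + 3·6 + 2·10 = 49.
Best is 51.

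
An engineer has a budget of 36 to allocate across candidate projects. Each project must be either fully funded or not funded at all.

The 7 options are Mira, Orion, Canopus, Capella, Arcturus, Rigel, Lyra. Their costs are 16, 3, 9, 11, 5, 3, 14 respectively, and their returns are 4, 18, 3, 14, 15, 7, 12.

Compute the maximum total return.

66

This is an integer program with binary decision variables.
Take Orion, Capella, Arcturus, Rigel, and Lyra: cost 3 + 11 + 5 + 3 + 14 = 36 ≤ 36, return 18 + 14 + 15 + 7 + 12 = 66.
No other feasible combination does better.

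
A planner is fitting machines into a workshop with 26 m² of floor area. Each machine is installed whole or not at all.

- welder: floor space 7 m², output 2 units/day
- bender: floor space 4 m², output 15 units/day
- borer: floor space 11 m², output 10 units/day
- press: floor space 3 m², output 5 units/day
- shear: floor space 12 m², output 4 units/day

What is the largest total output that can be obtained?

Treat it as a binary knapsack problem.
Allowing fractional choices, the relaxed optimum would be about 32.7, but machines are indivisible.
welder + bender + borer: floor space 7 + 4 + 11 = 22 ≤ 26, output 2 + 15 + 10 = 27.
bender + borer + press: floor space 4 + 11 + 3 = 18 ≤ 26, output 15 + 10 + 5 = 30.
welder + bender + borer + press: floor space 7 + 4 + 11 + 3 = 25 ≤ 26, output 2 + 15 + 10 + 5 = 32.
Best is welder, bender, borer, and press with total output 32.

32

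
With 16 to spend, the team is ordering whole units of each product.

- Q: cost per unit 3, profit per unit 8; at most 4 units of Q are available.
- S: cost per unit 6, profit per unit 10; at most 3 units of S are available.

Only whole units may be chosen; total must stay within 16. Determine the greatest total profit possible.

Q has the best ratio (8/3); taking only Q gives at most 4×8 = 32 (stopped by the supply cap of 4).
Mixing does better — 3×Q and 1×S: cost 15 ≤ 16, profit 3·8 + 1·10 = 34.

34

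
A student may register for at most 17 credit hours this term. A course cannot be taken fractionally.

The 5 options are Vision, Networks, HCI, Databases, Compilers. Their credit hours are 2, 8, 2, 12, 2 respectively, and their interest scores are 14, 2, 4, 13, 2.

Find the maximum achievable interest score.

This is a 0-1 knapsack instance.
Allowing fractional choices, the relaxed optimum would be about 32.0, but courses are indivisible.
Vision + Databases: credit hours 2 + 12 = 14 ≤ 17, interest score 14 + 13 = 27.
Vision + HCI + Databases: credit hours 2 + 2 + 12 = 16 ≤ 17, interest score 14 + 4 + 13 = 31.
Vision + Databases + Compilers: credit hours 2 + 12 + 2 = 16 ≤ 17, interest score 14 + 13 + 2 = 29.
Best is Vision, HCI, and Databases with total interest score 31.

31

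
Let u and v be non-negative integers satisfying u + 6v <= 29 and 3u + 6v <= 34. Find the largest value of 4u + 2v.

44

Relaxing integrality, the LP optimum is 45.33 at (u,v) = (11.3, 0), which is not an integer point.
(u,v)=(11,0): 1·11+6·0=11≤29, 3·11+6·0=33≤34, objective 44.
(u,v)=(10,0): 1·10+6·0=10≤29, 3·10+6·0=30≤34, objective 40.
Maximum is 44 at (u,v)=(11,0).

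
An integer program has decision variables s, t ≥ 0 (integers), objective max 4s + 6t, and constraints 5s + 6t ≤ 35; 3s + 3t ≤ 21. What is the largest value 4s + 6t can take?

Relaxing integrality, the LP optimum is 35.00 at (s,t) = (0, 5.83), which is not an integer point.
(s,t)=(1,5): 5·1+6·5=35≤35, 3·1+3·5=18≤21, objective 34.
(s,t)=(2,4): 5·2+6·4=34≤35, 3·2+3·4=18≤21, objective 32.
(s,t)=(0,5): 5·0+6·5=30≤35, 3·0+3·5=15≤21, objective 30.
No feasible integer point exceeds 34.

34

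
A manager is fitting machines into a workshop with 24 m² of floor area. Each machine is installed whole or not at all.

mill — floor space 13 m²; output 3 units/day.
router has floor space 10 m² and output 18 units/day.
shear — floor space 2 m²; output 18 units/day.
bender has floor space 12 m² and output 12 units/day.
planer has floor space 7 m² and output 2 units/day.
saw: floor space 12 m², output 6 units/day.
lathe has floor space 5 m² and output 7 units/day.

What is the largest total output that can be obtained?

Allowing fractional choices, the relaxed optimum would be about 50.0, but machines are indivisible.
router + shear + bender: floor space 10 + 2 + 12 = 24 ≤ 24, output 18 + 18 + 12 = 48.
router + shear + planer + lathe: floor space 10 + 2 + 7 + 5 = 24 ≤ 24, output 18 + 18 + 2 + 7 = 45.
Best is router, shear, and bender with total output 48.

48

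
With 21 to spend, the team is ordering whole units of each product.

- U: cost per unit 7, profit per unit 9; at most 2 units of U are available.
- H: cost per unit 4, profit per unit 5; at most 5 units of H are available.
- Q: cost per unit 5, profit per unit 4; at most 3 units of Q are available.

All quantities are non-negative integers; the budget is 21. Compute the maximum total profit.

5×H: cost 20 ≤ 21, profit 5·5 = 25.
4×H and 1×Q: cost 21 ≤ 21, profit 4·5 + 1·4 = 24.
Best is 25.

25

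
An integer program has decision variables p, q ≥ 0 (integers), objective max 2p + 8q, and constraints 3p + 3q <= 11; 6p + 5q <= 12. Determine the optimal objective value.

16

(p,q)=(0,2): 3·0+3·2=6≤11, 6·0+5·2=10≤12, objective 16.
(p,q)=(1,1): 3·1+3·1=6≤11, 6·1+5·1=11≤12, objective 10.
(p,q)=(0,1): 3·0+3·1=3≤11, 6·0+5·1=5≤12, objective 8.
Maximum is 16 at (p,q)=(0,2).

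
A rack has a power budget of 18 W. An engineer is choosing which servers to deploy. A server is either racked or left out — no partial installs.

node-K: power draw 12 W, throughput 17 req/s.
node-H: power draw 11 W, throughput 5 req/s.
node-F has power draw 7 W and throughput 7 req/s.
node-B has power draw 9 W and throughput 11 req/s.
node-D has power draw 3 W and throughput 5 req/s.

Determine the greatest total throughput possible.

This is a 0-1 knapsack instance.
Take node-K and node-D: power draw 12 + 3 = 15 ≤ 18, throughput 17 + 5 = 22.
No other feasible combination does better.

22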